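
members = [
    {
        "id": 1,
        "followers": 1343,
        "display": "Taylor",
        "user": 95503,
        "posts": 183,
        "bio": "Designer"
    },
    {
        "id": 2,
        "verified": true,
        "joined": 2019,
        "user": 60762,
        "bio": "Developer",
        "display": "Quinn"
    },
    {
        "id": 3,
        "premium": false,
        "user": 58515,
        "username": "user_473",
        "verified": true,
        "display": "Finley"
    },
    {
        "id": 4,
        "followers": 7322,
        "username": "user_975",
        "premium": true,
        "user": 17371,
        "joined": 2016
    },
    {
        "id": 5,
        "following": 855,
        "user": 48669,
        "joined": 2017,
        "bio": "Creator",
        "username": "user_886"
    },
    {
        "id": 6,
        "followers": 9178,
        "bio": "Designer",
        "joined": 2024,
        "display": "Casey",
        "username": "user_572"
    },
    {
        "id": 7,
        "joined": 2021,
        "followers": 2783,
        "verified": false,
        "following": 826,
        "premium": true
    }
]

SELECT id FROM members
[1, 2, 3, 4, 5, 6, 7]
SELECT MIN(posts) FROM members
183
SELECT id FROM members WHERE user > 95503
[]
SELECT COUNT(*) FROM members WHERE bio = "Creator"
1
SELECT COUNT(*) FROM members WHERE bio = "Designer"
2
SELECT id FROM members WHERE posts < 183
[]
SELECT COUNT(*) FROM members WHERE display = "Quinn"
1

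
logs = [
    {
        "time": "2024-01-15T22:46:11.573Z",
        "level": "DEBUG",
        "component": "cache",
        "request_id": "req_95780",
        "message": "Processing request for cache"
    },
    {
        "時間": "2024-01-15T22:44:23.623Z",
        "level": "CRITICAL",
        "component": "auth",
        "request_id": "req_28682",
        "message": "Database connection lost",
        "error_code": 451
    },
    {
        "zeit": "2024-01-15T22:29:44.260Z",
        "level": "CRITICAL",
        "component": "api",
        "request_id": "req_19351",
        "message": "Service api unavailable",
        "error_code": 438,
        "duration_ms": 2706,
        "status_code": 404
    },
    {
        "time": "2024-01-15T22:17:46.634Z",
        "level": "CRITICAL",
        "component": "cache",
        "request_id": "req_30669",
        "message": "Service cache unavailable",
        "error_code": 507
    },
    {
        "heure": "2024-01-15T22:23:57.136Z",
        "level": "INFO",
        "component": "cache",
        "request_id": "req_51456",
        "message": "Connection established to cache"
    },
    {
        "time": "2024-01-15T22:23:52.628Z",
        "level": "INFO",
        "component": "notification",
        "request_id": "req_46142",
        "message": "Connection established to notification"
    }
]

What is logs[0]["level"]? "DEBUG"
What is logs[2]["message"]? "Service api unavailable"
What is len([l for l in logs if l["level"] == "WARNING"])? 0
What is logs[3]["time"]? "2024-01-15T22:17:46.634Z"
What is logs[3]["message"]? "Service cache unavailable"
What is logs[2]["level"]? "CRITICAL"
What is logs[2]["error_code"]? 438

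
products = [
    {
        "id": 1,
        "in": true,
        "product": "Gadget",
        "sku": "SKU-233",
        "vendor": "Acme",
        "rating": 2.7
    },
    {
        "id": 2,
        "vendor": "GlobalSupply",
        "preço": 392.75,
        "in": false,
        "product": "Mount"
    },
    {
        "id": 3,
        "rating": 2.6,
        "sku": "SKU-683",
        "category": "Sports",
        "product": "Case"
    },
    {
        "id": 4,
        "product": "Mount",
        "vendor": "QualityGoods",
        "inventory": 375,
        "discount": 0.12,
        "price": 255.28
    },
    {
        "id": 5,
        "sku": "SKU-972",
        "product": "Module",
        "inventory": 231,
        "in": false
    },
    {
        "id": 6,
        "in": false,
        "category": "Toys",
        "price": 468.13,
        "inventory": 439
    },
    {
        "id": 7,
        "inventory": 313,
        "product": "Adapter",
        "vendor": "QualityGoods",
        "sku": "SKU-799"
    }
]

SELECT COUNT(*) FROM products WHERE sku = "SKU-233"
1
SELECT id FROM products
[1, 2, 3, 4, 5, 6, 7]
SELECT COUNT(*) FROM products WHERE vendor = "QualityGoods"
2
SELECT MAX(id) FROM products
7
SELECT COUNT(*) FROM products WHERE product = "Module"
1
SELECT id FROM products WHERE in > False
[1]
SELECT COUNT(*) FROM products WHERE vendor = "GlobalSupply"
1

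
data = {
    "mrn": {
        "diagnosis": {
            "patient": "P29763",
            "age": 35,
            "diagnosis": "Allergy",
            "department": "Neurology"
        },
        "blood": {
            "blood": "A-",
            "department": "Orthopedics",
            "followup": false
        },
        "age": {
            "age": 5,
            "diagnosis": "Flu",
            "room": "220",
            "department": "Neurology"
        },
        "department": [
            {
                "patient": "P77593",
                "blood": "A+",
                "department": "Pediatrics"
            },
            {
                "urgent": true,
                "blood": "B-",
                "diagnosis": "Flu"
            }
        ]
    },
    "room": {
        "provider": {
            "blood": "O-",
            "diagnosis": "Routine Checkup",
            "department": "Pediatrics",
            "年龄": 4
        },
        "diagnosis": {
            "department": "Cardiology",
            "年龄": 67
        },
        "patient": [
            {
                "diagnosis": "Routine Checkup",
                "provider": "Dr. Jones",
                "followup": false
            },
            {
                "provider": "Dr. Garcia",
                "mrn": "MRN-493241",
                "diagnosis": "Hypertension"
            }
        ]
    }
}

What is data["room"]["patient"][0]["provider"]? "Dr. Jones"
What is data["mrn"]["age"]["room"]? "220"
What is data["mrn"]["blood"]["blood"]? "A-"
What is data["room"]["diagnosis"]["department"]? "Cardiology"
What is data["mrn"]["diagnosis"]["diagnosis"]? "Allergy"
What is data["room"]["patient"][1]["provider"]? "Dr. Garcia"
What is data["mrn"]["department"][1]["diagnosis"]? "Flu"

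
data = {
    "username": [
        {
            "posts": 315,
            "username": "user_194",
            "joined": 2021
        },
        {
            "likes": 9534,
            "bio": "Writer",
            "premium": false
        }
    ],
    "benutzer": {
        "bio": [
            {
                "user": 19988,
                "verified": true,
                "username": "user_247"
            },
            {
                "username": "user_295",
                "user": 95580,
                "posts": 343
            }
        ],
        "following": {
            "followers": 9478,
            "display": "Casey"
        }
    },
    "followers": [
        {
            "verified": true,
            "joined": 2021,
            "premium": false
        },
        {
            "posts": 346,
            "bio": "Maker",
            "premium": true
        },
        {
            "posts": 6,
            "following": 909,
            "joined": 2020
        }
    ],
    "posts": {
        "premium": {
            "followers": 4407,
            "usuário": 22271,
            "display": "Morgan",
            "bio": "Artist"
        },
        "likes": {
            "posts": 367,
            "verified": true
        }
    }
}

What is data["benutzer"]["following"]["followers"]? 9478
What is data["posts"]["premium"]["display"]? "Morgan"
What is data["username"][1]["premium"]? False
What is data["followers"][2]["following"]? 909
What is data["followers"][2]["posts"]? 6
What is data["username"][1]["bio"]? "Writer"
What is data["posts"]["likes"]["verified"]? True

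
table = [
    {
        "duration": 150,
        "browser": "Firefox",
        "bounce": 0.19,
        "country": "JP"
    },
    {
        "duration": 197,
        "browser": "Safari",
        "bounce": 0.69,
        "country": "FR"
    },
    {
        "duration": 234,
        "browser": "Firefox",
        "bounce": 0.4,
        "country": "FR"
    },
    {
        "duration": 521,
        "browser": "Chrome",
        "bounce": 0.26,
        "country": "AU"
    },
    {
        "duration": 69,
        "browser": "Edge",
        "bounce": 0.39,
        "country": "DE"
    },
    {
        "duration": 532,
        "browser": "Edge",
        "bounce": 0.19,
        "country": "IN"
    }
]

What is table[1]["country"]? "FR"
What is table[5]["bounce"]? 0.19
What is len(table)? 6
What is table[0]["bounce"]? 0.19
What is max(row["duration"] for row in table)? 532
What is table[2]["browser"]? "Firefox"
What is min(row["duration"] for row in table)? 69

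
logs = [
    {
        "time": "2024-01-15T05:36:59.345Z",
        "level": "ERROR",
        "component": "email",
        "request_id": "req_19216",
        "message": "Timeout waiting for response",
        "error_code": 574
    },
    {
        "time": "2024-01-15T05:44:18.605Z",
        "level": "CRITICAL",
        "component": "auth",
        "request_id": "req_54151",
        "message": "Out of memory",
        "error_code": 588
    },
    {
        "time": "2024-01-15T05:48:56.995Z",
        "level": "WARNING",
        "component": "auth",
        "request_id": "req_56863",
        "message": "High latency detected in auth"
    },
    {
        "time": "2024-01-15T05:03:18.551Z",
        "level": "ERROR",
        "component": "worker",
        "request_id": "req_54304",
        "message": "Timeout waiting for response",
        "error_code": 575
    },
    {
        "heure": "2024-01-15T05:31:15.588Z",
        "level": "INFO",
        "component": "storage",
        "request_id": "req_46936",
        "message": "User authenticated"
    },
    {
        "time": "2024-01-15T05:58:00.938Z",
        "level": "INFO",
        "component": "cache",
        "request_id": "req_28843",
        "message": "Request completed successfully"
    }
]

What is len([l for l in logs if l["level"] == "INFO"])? 2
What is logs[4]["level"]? "INFO"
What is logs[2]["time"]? "2024-01-15T05:48:56.995Z"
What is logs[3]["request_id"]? "req_54304"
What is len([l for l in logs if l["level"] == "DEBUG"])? 0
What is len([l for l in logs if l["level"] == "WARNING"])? 1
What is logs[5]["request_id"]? "req_28843"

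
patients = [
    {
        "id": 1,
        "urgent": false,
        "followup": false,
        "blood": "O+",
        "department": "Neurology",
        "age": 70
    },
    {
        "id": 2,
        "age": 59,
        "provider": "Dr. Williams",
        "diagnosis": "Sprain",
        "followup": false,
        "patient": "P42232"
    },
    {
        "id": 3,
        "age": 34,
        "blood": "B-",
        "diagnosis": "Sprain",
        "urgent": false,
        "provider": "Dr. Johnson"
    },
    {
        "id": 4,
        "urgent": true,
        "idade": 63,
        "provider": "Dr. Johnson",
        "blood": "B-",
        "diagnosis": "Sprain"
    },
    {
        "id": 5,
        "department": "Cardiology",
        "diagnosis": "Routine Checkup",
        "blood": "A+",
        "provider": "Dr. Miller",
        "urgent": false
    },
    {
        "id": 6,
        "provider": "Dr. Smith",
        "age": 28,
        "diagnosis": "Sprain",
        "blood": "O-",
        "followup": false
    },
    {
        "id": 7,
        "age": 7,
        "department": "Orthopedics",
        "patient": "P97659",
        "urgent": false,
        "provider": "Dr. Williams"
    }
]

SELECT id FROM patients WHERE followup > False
[]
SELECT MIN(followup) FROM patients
False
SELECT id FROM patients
[1, 2, 3, 4, 5, 6, 7]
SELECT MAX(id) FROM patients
7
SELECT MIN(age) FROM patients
7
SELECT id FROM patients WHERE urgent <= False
[1, 3, 5, 7]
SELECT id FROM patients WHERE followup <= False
[1, 2, 6]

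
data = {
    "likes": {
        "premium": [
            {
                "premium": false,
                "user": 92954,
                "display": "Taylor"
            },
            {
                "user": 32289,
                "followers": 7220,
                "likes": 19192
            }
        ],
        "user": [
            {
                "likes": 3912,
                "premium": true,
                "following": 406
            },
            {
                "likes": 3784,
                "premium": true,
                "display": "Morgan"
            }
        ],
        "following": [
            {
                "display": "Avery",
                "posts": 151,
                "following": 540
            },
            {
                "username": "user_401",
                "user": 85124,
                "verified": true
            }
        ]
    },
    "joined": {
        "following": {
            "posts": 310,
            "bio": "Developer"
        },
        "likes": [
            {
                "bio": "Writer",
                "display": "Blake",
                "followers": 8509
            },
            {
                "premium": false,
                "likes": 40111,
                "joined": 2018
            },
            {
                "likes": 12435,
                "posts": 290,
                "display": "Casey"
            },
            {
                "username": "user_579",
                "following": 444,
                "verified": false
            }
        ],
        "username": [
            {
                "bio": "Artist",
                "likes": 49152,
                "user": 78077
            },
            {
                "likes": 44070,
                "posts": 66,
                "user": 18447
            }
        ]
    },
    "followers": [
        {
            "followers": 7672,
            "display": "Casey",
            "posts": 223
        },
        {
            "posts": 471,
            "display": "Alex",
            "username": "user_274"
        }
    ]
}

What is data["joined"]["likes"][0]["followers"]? 8509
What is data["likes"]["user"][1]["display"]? "Morgan"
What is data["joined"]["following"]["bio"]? "Developer"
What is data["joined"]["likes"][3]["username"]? "user_579"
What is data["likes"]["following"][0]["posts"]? 151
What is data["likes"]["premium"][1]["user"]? 32289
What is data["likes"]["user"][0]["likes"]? 3912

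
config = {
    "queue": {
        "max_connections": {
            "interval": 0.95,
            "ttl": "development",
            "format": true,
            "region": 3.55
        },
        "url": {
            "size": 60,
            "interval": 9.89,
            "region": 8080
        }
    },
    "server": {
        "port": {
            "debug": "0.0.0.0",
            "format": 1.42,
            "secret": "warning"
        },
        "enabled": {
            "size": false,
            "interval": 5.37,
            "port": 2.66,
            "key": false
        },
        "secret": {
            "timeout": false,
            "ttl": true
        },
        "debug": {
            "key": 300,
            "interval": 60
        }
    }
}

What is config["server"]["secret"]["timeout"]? False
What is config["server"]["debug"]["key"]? 300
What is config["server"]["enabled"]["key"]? False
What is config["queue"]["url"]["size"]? 60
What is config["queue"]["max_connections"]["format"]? True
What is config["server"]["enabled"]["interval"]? 5.37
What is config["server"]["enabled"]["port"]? 2.66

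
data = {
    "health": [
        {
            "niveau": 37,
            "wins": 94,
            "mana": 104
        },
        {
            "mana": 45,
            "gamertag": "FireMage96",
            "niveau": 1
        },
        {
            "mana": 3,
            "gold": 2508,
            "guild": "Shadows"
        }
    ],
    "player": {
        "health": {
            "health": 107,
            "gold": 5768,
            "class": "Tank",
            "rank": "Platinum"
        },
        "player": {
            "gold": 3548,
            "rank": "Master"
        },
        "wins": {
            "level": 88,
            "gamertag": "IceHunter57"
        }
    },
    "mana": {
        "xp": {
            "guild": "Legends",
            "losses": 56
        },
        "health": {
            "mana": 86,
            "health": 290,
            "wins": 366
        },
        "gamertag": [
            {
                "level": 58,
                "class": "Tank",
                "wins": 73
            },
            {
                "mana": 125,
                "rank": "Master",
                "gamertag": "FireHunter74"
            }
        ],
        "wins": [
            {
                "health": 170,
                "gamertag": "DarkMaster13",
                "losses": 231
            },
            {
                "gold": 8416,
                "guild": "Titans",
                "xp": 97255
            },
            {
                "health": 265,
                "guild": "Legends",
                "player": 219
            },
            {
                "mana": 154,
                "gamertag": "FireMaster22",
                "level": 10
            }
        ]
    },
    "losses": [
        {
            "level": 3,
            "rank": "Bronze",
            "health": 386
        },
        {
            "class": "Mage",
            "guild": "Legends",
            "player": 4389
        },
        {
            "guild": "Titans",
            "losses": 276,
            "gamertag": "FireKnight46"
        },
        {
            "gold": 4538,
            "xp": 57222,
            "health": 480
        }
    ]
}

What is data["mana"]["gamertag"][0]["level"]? 58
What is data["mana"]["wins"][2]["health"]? 265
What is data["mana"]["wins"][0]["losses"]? 231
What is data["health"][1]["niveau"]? 1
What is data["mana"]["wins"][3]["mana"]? 154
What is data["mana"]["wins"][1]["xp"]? 97255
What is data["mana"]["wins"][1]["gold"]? 8416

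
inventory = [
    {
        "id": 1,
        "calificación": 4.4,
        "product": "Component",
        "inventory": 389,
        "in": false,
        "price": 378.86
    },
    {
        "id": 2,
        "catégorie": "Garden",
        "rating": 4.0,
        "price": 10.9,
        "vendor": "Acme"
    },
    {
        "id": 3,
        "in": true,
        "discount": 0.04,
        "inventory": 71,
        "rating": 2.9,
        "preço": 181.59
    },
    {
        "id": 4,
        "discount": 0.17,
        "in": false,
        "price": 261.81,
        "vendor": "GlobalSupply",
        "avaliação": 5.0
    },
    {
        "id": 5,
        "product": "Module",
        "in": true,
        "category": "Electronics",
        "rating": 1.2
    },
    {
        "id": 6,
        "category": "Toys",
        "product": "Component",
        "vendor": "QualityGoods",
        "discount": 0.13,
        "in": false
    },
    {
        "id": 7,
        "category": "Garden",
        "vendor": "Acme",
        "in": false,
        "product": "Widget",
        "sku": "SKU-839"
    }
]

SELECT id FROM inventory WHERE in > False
[3, 5]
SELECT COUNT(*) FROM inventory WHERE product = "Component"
2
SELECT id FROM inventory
[1, 2, 3, 4, 5, 6, 7]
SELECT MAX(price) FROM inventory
378.86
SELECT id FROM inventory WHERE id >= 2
[2, 3, 4, 5, 6, 7]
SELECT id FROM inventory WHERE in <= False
[1, 4, 6, 7]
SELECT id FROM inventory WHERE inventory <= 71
[3]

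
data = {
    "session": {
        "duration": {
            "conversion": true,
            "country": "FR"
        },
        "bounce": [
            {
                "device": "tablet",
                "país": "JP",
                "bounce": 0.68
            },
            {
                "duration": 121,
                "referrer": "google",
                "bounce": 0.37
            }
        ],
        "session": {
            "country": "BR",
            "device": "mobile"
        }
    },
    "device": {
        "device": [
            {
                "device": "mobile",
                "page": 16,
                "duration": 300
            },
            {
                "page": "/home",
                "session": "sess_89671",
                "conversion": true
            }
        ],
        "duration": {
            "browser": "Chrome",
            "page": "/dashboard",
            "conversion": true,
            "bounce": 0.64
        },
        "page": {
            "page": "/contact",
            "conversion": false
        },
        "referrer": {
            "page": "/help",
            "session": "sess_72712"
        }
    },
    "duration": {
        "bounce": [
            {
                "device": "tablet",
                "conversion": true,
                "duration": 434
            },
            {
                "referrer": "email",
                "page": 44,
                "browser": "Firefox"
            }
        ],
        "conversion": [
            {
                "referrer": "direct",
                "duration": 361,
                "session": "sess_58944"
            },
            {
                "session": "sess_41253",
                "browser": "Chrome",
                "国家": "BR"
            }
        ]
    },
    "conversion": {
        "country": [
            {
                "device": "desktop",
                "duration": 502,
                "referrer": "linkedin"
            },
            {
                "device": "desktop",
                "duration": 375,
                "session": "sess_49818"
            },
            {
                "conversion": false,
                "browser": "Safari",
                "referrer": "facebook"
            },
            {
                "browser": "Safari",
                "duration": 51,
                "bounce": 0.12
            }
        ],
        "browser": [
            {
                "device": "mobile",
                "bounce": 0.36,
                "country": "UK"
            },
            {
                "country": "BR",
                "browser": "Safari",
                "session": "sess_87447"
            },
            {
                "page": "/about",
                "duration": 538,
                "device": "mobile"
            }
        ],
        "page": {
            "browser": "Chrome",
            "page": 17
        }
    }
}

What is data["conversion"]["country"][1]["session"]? "sess_49818"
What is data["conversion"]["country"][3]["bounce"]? 0.12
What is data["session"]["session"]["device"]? "mobile"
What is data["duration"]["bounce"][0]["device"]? "tablet"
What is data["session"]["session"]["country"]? "BR"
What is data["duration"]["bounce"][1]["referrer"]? "email"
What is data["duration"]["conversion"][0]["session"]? "sess_58944"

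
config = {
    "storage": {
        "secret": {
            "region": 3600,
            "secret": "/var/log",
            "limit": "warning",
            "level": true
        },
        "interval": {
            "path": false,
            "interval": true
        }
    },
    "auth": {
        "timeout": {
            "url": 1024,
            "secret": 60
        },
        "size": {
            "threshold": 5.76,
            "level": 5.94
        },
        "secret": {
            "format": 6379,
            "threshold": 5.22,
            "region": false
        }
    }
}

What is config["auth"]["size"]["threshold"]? 5.76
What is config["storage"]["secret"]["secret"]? "/var/log"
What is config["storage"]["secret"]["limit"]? "warning"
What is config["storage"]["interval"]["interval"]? True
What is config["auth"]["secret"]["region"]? False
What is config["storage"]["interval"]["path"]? False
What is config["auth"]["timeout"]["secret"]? 60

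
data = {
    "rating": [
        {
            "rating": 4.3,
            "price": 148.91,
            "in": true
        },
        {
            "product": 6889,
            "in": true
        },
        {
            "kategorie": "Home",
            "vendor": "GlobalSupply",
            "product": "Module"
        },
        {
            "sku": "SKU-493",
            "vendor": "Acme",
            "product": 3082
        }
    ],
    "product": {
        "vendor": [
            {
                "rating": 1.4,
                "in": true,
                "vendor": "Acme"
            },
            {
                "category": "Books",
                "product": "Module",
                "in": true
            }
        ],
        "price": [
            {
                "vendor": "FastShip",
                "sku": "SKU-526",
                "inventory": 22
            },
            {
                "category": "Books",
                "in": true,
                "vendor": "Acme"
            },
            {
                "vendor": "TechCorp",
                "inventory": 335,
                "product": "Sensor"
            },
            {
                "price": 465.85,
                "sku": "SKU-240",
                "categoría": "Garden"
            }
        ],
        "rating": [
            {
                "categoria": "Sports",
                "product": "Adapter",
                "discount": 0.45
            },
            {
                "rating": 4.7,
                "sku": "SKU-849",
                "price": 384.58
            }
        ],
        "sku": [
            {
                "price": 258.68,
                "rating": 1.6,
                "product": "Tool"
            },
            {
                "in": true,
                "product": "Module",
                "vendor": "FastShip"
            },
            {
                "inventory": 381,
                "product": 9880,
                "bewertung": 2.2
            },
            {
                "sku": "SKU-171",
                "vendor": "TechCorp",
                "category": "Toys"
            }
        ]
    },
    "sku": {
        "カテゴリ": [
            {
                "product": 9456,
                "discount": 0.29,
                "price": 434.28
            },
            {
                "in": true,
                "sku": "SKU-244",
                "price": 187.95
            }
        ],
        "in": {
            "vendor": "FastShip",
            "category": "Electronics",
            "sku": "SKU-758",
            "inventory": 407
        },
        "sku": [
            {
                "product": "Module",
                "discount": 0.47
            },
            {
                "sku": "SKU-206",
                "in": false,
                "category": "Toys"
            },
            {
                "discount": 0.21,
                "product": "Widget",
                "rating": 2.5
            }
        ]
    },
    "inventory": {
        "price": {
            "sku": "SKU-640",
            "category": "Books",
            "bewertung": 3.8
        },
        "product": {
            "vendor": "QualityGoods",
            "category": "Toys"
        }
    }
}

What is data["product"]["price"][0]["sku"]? "SKU-526"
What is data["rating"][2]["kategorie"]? "Home"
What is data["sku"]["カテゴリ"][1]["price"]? 187.95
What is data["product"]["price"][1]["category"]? "Books"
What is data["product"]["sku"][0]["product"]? "Tool"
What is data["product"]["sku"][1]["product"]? "Module"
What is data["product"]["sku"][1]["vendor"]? "FastShip"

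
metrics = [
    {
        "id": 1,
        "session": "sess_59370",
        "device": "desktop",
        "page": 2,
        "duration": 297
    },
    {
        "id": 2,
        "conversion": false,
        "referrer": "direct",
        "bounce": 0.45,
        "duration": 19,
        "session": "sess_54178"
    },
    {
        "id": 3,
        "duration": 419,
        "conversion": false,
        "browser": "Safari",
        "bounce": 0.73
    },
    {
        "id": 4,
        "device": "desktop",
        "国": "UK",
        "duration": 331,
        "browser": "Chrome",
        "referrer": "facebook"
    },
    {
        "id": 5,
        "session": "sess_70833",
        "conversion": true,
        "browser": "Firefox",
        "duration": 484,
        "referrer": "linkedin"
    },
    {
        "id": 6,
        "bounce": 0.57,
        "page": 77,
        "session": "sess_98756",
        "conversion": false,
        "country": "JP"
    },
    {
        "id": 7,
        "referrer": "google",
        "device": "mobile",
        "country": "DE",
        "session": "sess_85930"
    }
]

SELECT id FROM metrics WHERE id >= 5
[5, 6, 7]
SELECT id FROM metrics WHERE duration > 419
[5]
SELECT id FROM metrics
[1, 2, 3, 4, 5, 6, 7]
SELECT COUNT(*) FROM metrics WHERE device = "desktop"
2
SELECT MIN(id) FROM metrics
1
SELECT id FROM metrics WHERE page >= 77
[6]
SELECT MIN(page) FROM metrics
2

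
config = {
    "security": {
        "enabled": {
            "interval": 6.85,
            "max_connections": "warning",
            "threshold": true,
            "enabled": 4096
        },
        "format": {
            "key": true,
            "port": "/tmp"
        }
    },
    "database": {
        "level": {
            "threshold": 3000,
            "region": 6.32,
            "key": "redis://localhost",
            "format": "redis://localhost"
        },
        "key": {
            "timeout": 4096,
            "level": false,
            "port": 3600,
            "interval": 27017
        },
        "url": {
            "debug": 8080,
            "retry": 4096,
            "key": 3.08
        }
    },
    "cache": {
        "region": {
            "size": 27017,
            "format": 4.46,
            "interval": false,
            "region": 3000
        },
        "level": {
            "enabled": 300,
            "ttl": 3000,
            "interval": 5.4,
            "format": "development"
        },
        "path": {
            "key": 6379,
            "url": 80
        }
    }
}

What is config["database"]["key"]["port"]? 3600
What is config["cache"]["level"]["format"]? "development"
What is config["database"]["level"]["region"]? 6.32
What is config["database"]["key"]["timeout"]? 4096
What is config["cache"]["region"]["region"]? 3000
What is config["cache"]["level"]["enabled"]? 300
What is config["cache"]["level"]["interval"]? 5.4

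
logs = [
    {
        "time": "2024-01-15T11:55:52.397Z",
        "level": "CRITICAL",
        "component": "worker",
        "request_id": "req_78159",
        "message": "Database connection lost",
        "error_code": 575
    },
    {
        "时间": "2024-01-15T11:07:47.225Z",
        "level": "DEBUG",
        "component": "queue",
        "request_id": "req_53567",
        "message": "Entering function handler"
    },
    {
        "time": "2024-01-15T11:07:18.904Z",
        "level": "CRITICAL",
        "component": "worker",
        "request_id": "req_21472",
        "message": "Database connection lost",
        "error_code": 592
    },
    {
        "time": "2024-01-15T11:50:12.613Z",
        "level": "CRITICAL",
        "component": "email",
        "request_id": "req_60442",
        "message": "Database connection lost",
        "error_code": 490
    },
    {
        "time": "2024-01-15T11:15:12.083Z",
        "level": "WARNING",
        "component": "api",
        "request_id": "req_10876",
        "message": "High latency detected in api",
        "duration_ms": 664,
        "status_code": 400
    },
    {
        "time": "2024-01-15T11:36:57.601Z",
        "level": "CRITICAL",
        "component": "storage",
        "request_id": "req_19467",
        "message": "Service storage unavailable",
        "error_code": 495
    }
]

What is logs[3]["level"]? "CRITICAL"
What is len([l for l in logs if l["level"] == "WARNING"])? 1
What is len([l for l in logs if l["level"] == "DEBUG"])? 1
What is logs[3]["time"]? "2024-01-15T11:50:12.613Z"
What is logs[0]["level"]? "CRITICAL"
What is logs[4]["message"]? "High latency detected in api"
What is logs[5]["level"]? "CRITICAL"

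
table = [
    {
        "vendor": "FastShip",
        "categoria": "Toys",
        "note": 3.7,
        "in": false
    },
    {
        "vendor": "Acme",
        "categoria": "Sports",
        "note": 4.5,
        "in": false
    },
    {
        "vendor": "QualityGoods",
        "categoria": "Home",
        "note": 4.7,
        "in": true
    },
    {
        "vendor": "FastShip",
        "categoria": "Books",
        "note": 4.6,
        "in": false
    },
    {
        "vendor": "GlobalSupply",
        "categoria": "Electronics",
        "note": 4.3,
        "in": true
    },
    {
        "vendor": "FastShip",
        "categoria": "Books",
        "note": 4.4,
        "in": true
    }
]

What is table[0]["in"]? False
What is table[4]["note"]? 4.3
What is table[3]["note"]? 4.6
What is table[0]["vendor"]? "FastShip"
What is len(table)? 6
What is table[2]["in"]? True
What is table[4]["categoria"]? "Electronics"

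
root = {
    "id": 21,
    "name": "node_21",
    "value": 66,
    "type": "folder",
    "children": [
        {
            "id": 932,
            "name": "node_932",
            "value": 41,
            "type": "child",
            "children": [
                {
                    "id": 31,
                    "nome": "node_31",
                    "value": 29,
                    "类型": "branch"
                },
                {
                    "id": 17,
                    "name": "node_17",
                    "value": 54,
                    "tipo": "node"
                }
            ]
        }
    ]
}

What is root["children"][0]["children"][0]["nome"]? "node_31"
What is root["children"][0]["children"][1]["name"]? "node_17"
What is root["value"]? 66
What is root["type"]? "folder"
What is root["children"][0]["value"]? 41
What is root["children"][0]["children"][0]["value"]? 29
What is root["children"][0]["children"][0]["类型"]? "branch"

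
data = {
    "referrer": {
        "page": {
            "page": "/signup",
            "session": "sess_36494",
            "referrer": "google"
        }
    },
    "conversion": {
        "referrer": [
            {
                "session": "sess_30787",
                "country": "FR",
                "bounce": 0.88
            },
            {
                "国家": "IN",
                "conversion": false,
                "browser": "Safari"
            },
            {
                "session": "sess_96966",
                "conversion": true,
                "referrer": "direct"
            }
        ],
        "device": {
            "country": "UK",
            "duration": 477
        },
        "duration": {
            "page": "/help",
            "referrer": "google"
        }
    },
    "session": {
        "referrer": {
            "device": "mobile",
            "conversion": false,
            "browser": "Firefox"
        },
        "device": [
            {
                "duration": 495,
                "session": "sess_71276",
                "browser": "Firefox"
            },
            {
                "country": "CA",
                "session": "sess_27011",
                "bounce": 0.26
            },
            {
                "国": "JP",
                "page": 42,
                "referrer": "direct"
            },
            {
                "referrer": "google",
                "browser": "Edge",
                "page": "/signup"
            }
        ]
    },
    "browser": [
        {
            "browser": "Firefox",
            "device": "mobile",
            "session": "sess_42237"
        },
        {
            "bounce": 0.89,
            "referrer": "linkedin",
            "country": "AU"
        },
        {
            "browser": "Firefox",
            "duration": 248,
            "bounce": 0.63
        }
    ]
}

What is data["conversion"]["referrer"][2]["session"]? "sess_96966"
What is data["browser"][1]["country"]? "AU"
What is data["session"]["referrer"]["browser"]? "Firefox"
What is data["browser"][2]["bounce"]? 0.63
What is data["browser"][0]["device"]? "mobile"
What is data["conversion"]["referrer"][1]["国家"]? "IN"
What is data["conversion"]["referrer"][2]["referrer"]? "direct"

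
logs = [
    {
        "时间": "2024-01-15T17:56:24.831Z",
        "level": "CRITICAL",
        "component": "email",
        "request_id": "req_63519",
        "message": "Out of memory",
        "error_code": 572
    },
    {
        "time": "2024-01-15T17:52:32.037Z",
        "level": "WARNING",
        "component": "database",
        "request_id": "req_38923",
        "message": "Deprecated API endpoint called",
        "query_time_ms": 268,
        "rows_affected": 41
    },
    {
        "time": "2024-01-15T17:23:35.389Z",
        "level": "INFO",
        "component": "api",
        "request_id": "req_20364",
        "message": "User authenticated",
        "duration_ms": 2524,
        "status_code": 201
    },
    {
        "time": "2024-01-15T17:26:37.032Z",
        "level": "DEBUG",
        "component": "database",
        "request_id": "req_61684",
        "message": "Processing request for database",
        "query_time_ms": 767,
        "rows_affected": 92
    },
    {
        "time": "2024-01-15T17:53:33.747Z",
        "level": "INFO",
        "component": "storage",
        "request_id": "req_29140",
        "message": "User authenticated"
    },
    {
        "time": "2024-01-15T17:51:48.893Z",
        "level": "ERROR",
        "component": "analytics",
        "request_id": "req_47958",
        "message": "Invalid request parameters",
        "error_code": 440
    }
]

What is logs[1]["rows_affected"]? 41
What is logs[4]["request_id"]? "req_29140"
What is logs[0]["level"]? "CRITICAL"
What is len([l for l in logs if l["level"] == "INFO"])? 2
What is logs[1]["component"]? "database"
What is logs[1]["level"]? "WARNING"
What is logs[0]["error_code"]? 572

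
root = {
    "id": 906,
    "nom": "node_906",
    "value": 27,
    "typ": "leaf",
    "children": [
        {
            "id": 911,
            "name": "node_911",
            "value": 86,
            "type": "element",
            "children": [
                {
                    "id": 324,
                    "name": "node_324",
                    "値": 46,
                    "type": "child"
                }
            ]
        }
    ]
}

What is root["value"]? 27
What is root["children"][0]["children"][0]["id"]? 324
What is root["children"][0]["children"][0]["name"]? "node_324"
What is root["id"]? 906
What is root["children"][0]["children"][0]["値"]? 46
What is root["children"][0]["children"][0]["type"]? "child"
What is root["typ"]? "leaf"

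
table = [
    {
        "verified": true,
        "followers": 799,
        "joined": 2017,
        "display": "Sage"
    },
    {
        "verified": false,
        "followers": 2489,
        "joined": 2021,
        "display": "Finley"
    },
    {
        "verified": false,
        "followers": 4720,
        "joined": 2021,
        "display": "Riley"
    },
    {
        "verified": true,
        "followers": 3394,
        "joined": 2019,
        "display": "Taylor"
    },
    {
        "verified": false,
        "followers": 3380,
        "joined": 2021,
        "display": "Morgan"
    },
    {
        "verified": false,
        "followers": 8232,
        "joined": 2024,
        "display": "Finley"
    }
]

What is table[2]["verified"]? False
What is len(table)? 6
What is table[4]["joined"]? 2021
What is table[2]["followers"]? 4720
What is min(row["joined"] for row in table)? 2017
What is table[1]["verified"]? False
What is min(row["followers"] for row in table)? 799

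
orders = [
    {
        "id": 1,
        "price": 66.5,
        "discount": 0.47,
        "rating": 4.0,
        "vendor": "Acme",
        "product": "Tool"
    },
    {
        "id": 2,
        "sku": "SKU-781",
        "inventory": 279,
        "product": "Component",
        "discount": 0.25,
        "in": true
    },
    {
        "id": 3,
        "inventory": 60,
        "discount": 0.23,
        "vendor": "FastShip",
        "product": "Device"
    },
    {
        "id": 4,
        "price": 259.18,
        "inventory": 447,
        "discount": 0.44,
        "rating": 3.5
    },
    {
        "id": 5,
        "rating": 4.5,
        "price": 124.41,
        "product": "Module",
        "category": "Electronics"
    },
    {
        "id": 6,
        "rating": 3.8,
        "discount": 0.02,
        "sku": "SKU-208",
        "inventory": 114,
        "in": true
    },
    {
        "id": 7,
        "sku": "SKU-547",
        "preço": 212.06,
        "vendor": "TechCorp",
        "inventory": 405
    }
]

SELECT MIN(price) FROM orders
66.5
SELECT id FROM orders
[1, 2, 3, 4, 5, 6, 7]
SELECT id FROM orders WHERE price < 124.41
[1]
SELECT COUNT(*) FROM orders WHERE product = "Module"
1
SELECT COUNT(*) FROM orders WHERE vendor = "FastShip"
1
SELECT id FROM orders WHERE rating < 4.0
[4, 6]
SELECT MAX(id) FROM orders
7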